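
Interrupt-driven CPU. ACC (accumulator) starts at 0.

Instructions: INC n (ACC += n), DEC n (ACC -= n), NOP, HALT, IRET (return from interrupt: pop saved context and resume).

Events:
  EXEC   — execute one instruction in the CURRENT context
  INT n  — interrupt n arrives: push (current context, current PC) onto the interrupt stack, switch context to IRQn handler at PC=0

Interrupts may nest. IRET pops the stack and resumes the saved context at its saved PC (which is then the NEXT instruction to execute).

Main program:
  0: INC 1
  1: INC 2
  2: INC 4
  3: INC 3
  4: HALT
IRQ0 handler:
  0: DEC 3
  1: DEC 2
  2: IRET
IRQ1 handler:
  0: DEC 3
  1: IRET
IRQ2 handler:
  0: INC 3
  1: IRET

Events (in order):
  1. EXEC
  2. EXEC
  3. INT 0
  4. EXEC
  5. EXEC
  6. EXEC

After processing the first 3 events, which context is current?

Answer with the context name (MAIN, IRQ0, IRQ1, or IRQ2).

Answer: IRQ0

Derivation:
Event 1 (EXEC): [MAIN] PC=0: INC 1 -> ACC=1
Event 2 (EXEC): [MAIN] PC=1: INC 2 -> ACC=3
Event 3 (INT 0): INT 0 arrives: push (MAIN, PC=2), enter IRQ0 at PC=0 (depth now 1)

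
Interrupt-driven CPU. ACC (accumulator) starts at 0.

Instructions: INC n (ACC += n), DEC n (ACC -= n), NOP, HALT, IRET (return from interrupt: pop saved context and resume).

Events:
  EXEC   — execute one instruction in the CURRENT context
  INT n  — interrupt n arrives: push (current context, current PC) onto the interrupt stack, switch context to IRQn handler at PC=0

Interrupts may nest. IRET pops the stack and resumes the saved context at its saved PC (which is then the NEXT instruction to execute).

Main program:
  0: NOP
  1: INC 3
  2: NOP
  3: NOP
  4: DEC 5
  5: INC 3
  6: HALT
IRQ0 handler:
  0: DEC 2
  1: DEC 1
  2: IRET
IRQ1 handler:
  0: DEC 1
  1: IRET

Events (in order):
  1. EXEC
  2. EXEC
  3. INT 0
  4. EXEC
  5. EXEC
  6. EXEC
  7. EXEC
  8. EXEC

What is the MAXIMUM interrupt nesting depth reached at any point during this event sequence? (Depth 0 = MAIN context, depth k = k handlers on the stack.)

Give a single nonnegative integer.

Answer: 1

Derivation:
Event 1 (EXEC): [MAIN] PC=0: NOP [depth=0]
Event 2 (EXEC): [MAIN] PC=1: INC 3 -> ACC=3 [depth=0]
Event 3 (INT 0): INT 0 arrives: push (MAIN, PC=2), enter IRQ0 at PC=0 (depth now 1) [depth=1]
Event 4 (EXEC): [IRQ0] PC=0: DEC 2 -> ACC=1 [depth=1]
Event 5 (EXEC): [IRQ0] PC=1: DEC 1 -> ACC=0 [depth=1]
Event 6 (EXEC): [IRQ0] PC=2: IRET -> resume MAIN at PC=2 (depth now 0) [depth=0]
Event 7 (EXEC): [MAIN] PC=2: NOP [depth=0]
Event 8 (EXEC): [MAIN] PC=3: NOP [depth=0]
Max depth observed: 1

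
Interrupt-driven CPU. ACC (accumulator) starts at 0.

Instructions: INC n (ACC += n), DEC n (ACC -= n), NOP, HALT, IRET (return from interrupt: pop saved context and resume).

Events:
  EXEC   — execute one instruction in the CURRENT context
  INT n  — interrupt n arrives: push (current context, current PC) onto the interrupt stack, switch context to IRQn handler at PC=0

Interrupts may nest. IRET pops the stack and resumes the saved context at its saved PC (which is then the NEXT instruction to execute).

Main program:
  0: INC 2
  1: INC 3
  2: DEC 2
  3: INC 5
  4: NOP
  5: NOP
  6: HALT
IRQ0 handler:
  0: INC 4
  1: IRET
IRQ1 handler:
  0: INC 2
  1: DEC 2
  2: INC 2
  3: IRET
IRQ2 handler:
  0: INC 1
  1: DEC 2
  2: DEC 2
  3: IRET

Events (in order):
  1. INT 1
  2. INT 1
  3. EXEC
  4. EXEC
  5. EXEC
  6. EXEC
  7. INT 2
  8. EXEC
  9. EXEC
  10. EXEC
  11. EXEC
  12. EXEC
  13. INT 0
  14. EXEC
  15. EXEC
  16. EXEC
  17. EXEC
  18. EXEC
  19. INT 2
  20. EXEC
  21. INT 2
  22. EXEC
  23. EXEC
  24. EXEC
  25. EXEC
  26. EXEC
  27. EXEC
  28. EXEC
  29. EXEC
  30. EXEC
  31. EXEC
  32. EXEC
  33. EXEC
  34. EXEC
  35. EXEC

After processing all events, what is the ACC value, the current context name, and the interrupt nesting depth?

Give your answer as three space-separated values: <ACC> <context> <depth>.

Answer: 7 MAIN 0

Derivation:
Event 1 (INT 1): INT 1 arrives: push (MAIN, PC=0), enter IRQ1 at PC=0 (depth now 1)
Event 2 (INT 1): INT 1 arrives: push (IRQ1, PC=0), enter IRQ1 at PC=0 (depth now 2)
Event 3 (EXEC): [IRQ1] PC=0: INC 2 -> ACC=2
Event 4 (EXEC): [IRQ1] PC=1: DEC 2 -> ACC=0
Event 5 (EXEC): [IRQ1] PC=2: INC 2 -> ACC=2
Event 6 (EXEC): [IRQ1] PC=3: IRET -> resume IRQ1 at PC=0 (depth now 1)
Event 7 (INT 2): INT 2 arrives: push (IRQ1, PC=0), enter IRQ2 at PC=0 (depth now 2)
Event 8 (EXEC): [IRQ2] PC=0: INC 1 -> ACC=3
Event 9 (EXEC): [IRQ2] PC=1: DEC 2 -> ACC=1
Event 10 (EXEC): [IRQ2] PC=2: DEC 2 -> ACC=-1
Event 11 (EXEC): [IRQ2] PC=3: IRET -> resume IRQ1 at PC=0 (depth now 1)
Event 12 (EXEC): [IRQ1] PC=0: INC 2 -> ACC=1
Event 13 (INT 0): INT 0 arrives: push (IRQ1, PC=1), enter IRQ0 at PC=0 (depth now 2)
Event 14 (EXEC): [IRQ0] PC=0: INC 4 -> ACC=5
Event 15 (EXEC): [IRQ0] PC=1: IRET -> resume IRQ1 at PC=1 (depth now 1)
Event 16 (EXEC): [IRQ1] PC=1: DEC 2 -> ACC=3
Event 17 (EXEC): [IRQ1] PC=2: INC 2 -> ACC=5
Event 18 (EXEC): [IRQ1] PC=3: IRET -> resume MAIN at PC=0 (depth now 0)
Event 19 (INT 2): INT 2 arrives: push (MAIN, PC=0), enter IRQ2 at PC=0 (depth now 1)
Event 20 (EXEC): [IRQ2] PC=0: INC 1 -> ACC=6
Event 21 (INT 2): INT 2 arrives: push (IRQ2, PC=1), enter IRQ2 at PC=0 (depth now 2)
Event 22 (EXEC): [IRQ2] PC=0: INC 1 -> ACC=7
Event 23 (EXEC): [IRQ2] PC=1: DEC 2 -> ACC=5
Event 24 (EXEC): [IRQ2] PC=2: DEC 2 -> ACC=3
Event 25 (EXEC): [IRQ2] PC=3: IRET -> resume IRQ2 at PC=1 (depth now 1)
Event 26 (EXEC): [IRQ2] PC=1: DEC 2 -> ACC=1
Event 27 (EXEC): [IRQ2] PC=2: DEC 2 -> ACC=-1
Event 28 (EXEC): [IRQ2] PC=3: IRET -> resume MAIN at PC=0 (depth now 0)
Event 29 (EXEC): [MAIN] PC=0: INC 2 -> ACC=1
Event 30 (EXEC): [MAIN] PC=1: INC 3 -> ACC=4
Event 31 (EXEC): [MAIN] PC=2: DEC 2 -> ACC=2
Event 32 (EXEC): [MAIN] PC=3: INC 5 -> ACC=7
Event 33 (EXEC): [MAIN] PC=4: NOP
Event 34 (EXEC): [MAIN] PC=5: NOP
Event 35 (EXEC): [MAIN] PC=6: HALT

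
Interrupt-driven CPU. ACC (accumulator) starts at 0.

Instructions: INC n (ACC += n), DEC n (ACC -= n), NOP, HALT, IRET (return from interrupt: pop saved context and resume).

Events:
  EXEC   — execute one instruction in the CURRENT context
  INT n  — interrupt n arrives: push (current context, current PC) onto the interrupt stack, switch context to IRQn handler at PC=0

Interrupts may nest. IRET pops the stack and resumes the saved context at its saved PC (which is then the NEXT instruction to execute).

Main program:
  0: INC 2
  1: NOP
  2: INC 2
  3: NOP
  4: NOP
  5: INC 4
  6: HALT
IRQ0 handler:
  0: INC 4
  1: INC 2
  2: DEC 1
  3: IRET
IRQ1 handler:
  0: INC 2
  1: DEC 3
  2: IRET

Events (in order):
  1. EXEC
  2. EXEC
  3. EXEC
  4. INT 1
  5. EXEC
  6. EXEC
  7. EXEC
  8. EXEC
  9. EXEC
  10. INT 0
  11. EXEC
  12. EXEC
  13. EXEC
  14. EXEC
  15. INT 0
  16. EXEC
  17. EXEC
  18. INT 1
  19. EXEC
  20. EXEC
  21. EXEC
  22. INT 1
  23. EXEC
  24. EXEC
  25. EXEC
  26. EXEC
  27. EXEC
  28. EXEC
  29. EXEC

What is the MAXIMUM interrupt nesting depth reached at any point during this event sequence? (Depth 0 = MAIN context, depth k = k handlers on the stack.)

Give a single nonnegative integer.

Event 1 (EXEC): [MAIN] PC=0: INC 2 -> ACC=2 [depth=0]
Event 2 (EXEC): [MAIN] PC=1: NOP [depth=0]
Event 3 (EXEC): [MAIN] PC=2: INC 2 -> ACC=4 [depth=0]
Event 4 (INT 1): INT 1 arrives: push (MAIN, PC=3), enter IRQ1 at PC=0 (depth now 1) [depth=1]
Event 5 (EXEC): [IRQ1] PC=0: INC 2 -> ACC=6 [depth=1]
Event 6 (EXEC): [IRQ1] PC=1: DEC 3 -> ACC=3 [depth=1]
Event 7 (EXEC): [IRQ1] PC=2: IRET -> resume MAIN at PC=3 (depth now 0) [depth=0]
Event 8 (EXEC): [MAIN] PC=3: NOP [depth=0]
Event 9 (EXEC): [MAIN] PC=4: NOP [depth=0]
Event 10 (INT 0): INT 0 arrives: push (MAIN, PC=5), enter IRQ0 at PC=0 (depth now 1) [depth=1]
Event 11 (EXEC): [IRQ0] PC=0: INC 4 -> ACC=7 [depth=1]
Event 12 (EXEC): [IRQ0] PC=1: INC 2 -> ACC=9 [depth=1]
Event 13 (EXEC): [IRQ0] PC=2: DEC 1 -> ACC=8 [depth=1]
Event 14 (EXEC): [IRQ0] PC=3: IRET -> resume MAIN at PC=5 (depth now 0) [depth=0]
Event 15 (INT 0): INT 0 arrives: push (MAIN, PC=5), enter IRQ0 at PC=0 (depth now 1) [depth=1]
Event 16 (EXEC): [IRQ0] PC=0: INC 4 -> ACC=12 [depth=1]
Event 17 (EXEC): [IRQ0] PC=1: INC 2 -> ACC=14 [depth=1]
Event 18 (INT 1): INT 1 arrives: push (IRQ0, PC=2), enter IRQ1 at PC=0 (depth now 2) [depth=2]
Event 19 (EXEC): [IRQ1] PC=0: INC 2 -> ACC=16 [depth=2]
Event 20 (EXEC): [IRQ1] PC=1: DEC 3 -> ACC=13 [depth=2]
Event 21 (EXEC): [IRQ1] PC=2: IRET -> resume IRQ0 at PC=2 (depth now 1) [depth=1]
Event 22 (INT 1): INT 1 arrives: push (IRQ0, PC=2), enter IRQ1 at PC=0 (depth now 2) [depth=2]
Event 23 (EXEC): [IRQ1] PC=0: INC 2 -> ACC=15 [depth=2]
Event 24 (EXEC): [IRQ1] PC=1: DEC 3 -> ACC=12 [depth=2]
Event 25 (EXEC): [IRQ1] PC=2: IRET -> resume IRQ0 at PC=2 (depth now 1) [depth=1]
Event 26 (EXEC): [IRQ0] PC=2: DEC 1 -> ACC=11 [depth=1]
Event 27 (EXEC): [IRQ0] PC=3: IRET -> resume MAIN at PC=5 (depth now 0) [depth=0]
Event 28 (EXEC): [MAIN] PC=5: INC 4 -> ACC=15 [depth=0]
Event 29 (EXEC): [MAIN] PC=6: HALT [depth=0]
Max depth observed: 2

Answer: 2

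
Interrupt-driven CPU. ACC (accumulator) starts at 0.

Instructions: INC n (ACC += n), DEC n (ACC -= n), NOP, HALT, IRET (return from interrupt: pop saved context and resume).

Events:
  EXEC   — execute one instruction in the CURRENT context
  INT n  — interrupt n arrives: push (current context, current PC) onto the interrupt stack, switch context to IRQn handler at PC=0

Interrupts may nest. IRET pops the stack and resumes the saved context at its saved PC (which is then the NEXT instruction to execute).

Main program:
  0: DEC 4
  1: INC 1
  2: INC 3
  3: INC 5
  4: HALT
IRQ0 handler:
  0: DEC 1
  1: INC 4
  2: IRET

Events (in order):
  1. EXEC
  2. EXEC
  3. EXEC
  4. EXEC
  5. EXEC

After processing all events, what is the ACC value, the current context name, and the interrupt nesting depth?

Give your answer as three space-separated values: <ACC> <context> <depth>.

Event 1 (EXEC): [MAIN] PC=0: DEC 4 -> ACC=-4
Event 2 (EXEC): [MAIN] PC=1: INC 1 -> ACC=-3
Event 3 (EXEC): [MAIN] PC=2: INC 3 -> ACC=0
Event 4 (EXEC): [MAIN] PC=3: INC 5 -> ACC=5
Event 5 (EXEC): [MAIN] PC=4: HALT

Answer: 5 MAIN 0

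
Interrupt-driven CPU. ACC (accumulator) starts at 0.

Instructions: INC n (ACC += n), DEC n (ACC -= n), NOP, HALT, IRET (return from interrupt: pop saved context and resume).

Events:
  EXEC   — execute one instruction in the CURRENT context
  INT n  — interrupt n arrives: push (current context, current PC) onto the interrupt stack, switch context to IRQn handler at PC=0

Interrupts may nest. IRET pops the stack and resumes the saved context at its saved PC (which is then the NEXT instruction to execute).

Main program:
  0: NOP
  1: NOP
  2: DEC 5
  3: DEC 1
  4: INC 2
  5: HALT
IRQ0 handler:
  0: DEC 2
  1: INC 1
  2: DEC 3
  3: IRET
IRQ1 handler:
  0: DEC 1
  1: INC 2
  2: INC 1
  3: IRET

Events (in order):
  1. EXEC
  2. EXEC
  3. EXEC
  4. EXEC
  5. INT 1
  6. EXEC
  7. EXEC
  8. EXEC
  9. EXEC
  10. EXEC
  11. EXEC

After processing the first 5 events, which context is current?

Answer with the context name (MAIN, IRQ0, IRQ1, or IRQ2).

Answer: IRQ1

Derivation:
Event 1 (EXEC): [MAIN] PC=0: NOP
Event 2 (EXEC): [MAIN] PC=1: NOP
Event 3 (EXEC): [MAIN] PC=2: DEC 5 -> ACC=-5
Event 4 (EXEC): [MAIN] PC=3: DEC 1 -> ACC=-6
Event 5 (INT 1): INT 1 arrives: push (MAIN, PC=4), enter IRQ1 at PC=0 (depth now 1)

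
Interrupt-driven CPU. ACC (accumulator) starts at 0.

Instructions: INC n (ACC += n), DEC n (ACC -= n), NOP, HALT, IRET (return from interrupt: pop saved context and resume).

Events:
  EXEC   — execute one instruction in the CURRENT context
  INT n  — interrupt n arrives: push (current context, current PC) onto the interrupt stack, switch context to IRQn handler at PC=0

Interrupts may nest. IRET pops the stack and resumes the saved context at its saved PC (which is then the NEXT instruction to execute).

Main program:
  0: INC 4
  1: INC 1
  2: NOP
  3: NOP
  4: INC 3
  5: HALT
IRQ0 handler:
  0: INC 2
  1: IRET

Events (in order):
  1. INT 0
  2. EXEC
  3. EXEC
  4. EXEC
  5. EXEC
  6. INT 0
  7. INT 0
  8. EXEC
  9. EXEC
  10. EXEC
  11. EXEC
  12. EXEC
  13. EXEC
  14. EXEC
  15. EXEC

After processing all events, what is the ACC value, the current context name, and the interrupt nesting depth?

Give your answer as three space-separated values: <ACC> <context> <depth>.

Event 1 (INT 0): INT 0 arrives: push (MAIN, PC=0), enter IRQ0 at PC=0 (depth now 1)
Event 2 (EXEC): [IRQ0] PC=0: INC 2 -> ACC=2
Event 3 (EXEC): [IRQ0] PC=1: IRET -> resume MAIN at PC=0 (depth now 0)
Event 4 (EXEC): [MAIN] PC=0: INC 4 -> ACC=6
Event 5 (EXEC): [MAIN] PC=1: INC 1 -> ACC=7
Event 6 (INT 0): INT 0 arrives: push (MAIN, PC=2), enter IRQ0 at PC=0 (depth now 1)
Event 7 (INT 0): INT 0 arrives: push (IRQ0, PC=0), enter IRQ0 at PC=0 (depth now 2)
Event 8 (EXEC): [IRQ0] PC=0: INC 2 -> ACC=9
Event 9 (EXEC): [IRQ0] PC=1: IRET -> resume IRQ0 at PC=0 (depth now 1)
Event 10 (EXEC): [IRQ0] PC=0: INC 2 -> ACC=11
Event 11 (EXEC): [IRQ0] PC=1: IRET -> resume MAIN at PC=2 (depth now 0)
Event 12 (EXEC): [MAIN] PC=2: NOP
Event 13 (EXEC): [MAIN] PC=3: NOP
Event 14 (EXEC): [MAIN] PC=4: INC 3 -> ACC=14
Event 15 (EXEC): [MAIN] PC=5: HALT

Answer: 14 MAIN 0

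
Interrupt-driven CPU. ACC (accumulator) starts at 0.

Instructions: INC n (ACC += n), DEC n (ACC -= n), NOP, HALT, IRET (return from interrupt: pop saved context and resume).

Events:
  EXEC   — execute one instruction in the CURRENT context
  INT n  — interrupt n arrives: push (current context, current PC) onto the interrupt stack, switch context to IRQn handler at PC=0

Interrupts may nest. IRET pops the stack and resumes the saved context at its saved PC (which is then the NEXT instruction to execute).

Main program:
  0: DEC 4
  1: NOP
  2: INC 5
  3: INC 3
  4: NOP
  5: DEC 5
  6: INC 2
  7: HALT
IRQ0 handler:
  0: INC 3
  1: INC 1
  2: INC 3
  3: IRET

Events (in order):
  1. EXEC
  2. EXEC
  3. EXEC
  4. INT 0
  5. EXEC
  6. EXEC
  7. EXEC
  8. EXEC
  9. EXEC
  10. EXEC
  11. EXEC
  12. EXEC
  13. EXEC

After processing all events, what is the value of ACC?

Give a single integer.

Event 1 (EXEC): [MAIN] PC=0: DEC 4 -> ACC=-4
Event 2 (EXEC): [MAIN] PC=1: NOP
Event 3 (EXEC): [MAIN] PC=2: INC 5 -> ACC=1
Event 4 (INT 0): INT 0 arrives: push (MAIN, PC=3), enter IRQ0 at PC=0 (depth now 1)
Event 5 (EXEC): [IRQ0] PC=0: INC 3 -> ACC=4
Event 6 (EXEC): [IRQ0] PC=1: INC 1 -> ACC=5
Event 7 (EXEC): [IRQ0] PC=2: INC 3 -> ACC=8
Event 8 (EXEC): [IRQ0] PC=3: IRET -> resume MAIN at PC=3 (depth now 0)
Event 9 (EXEC): [MAIN] PC=3: INC 3 -> ACC=11
Event 10 (EXEC): [MAIN] PC=4: NOP
Event 11 (EXEC): [MAIN] PC=5: DEC 5 -> ACC=6
Event 12 (EXEC): [MAIN] PC=6: INC 2 -> ACC=8
Event 13 (EXEC): [MAIN] PC=7: HALT

Answer: 8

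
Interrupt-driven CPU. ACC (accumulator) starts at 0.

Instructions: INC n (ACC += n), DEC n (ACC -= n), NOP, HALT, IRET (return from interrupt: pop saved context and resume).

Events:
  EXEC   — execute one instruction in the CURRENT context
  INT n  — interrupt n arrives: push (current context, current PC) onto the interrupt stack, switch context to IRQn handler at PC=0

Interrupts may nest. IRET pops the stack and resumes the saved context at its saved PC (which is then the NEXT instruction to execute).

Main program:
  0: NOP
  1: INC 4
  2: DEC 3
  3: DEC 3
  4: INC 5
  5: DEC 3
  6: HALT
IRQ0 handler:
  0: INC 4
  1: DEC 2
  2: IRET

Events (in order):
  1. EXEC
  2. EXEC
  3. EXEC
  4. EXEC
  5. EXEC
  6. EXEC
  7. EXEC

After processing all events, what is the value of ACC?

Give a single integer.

Event 1 (EXEC): [MAIN] PC=0: NOP
Event 2 (EXEC): [MAIN] PC=1: INC 4 -> ACC=4
Event 3 (EXEC): [MAIN] PC=2: DEC 3 -> ACC=1
Event 4 (EXEC): [MAIN] PC=3: DEC 3 -> ACC=-2
Event 5 (EXEC): [MAIN] PC=4: INC 5 -> ACC=3
Event 6 (EXEC): [MAIN] PC=5: DEC 3 -> ACC=0
Event 7 (EXEC): [MAIN] PC=6: HALT

Answer: 0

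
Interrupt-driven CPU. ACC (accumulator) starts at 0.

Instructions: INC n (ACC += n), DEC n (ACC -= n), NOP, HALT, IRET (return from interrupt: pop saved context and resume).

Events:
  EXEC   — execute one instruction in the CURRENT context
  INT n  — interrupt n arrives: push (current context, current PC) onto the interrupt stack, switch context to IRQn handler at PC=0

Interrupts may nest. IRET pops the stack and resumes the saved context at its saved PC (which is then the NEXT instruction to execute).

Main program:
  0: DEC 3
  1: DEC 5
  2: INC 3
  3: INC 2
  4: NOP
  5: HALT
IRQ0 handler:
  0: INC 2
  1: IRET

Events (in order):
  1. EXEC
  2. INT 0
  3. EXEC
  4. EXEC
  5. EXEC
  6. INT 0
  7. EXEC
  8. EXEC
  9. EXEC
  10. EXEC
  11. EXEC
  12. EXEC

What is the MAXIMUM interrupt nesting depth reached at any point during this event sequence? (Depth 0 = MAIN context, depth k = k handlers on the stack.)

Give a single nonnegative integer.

Answer: 1

Derivation:
Event 1 (EXEC): [MAIN] PC=0: DEC 3 -> ACC=-3 [depth=0]
Event 2 (INT 0): INT 0 arrives: push (MAIN, PC=1), enter IRQ0 at PC=0 (depth now 1) [depth=1]
Event 3 (EXEC): [IRQ0] PC=0: INC 2 -> ACC=-1 [depth=1]
Event 4 (EXEC): [IRQ0] PC=1: IRET -> resume MAIN at PC=1 (depth now 0) [depth=0]
Event 5 (EXEC): [MAIN] PC=1: DEC 5 -> ACC=-6 [depth=0]
Event 6 (INT 0): INT 0 arrives: push (MAIN, PC=2), enter IRQ0 at PC=0 (depth now 1) [depth=1]
Event 7 (EXEC): [IRQ0] PC=0: INC 2 -> ACC=-4 [depth=1]
Event 8 (EXEC): [IRQ0] PC=1: IRET -> resume MAIN at PC=2 (depth now 0) [depth=0]
Event 9 (EXEC): [MAIN] PC=2: INC 3 -> ACC=-1 [depth=0]
Event 10 (EXEC): [MAIN] PC=3: INC 2 -> ACC=1 [depth=0]
Event 11 (EXEC): [MAIN] PC=4: NOP [depth=0]
Event 12 (EXEC): [MAIN] PC=5: HALT [depth=0]
Max depth observed: 1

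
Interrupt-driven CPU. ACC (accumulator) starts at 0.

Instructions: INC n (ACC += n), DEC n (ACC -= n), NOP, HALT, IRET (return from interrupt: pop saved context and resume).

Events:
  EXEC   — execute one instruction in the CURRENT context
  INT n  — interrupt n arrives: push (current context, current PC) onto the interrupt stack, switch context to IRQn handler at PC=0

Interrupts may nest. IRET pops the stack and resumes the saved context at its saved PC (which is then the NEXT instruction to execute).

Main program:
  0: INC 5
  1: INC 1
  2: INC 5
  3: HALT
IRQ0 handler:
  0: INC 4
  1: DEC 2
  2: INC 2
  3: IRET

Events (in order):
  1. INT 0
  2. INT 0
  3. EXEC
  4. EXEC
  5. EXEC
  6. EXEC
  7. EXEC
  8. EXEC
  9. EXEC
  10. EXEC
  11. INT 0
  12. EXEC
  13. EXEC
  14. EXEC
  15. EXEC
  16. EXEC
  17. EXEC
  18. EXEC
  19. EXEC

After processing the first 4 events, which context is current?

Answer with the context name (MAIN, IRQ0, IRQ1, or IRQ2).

Event 1 (INT 0): INT 0 arrives: push (MAIN, PC=0), enter IRQ0 at PC=0 (depth now 1)
Event 2 (INT 0): INT 0 arrives: push (IRQ0, PC=0), enter IRQ0 at PC=0 (depth now 2)
Event 3 (EXEC): [IRQ0] PC=0: INC 4 -> ACC=4
Event 4 (EXEC): [IRQ0] PC=1: DEC 2 -> ACC=2

Answer: IRQ0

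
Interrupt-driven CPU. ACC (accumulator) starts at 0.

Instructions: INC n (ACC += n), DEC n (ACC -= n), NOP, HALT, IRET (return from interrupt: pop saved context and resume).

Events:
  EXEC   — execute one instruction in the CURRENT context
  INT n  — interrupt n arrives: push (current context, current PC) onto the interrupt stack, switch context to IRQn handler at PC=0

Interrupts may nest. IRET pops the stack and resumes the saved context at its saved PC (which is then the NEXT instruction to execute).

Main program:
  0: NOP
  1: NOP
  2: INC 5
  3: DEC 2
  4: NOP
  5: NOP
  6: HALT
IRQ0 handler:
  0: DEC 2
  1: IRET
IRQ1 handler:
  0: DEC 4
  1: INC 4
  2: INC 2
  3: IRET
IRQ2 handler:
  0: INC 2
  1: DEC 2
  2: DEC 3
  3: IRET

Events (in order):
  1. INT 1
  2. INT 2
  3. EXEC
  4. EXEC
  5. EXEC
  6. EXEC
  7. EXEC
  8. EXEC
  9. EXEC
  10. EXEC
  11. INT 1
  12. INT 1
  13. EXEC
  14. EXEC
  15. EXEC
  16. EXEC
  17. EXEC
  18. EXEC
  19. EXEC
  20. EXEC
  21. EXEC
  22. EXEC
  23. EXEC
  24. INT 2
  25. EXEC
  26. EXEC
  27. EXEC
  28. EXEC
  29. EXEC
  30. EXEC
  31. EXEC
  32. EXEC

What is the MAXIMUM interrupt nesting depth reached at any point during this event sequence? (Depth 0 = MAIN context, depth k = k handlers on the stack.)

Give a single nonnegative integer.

Event 1 (INT 1): INT 1 arrives: push (MAIN, PC=0), enter IRQ1 at PC=0 (depth now 1) [depth=1]
Event 2 (INT 2): INT 2 arrives: push (IRQ1, PC=0), enter IRQ2 at PC=0 (depth now 2) [depth=2]
Event 3 (EXEC): [IRQ2] PC=0: INC 2 -> ACC=2 [depth=2]
Event 4 (EXEC): [IRQ2] PC=1: DEC 2 -> ACC=0 [depth=2]
Event 5 (EXEC): [IRQ2] PC=2: DEC 3 -> ACC=-3 [depth=2]
Event 6 (EXEC): [IRQ2] PC=3: IRET -> resume IRQ1 at PC=0 (depth now 1) [depth=1]
Event 7 (EXEC): [IRQ1] PC=0: DEC 4 -> ACC=-7 [depth=1]
Event 8 (EXEC): [IRQ1] PC=1: INC 4 -> ACC=-3 [depth=1]
Event 9 (EXEC): [IRQ1] PC=2: INC 2 -> ACC=-1 [depth=1]
Event 10 (EXEC): [IRQ1] PC=3: IRET -> resume MAIN at PC=0 (depth now 0) [depth=0]
Event 11 (INT 1): INT 1 arrives: push (MAIN, PC=0), enter IRQ1 at PC=0 (depth now 1) [depth=1]
Event 12 (INT 1): INT 1 arrives: push (IRQ1, PC=0), enter IRQ1 at PC=0 (depth now 2) [depth=2]
Event 13 (EXEC): [IRQ1] PC=0: DEC 4 -> ACC=-5 [depth=2]
Event 14 (EXEC): [IRQ1] PC=1: INC 4 -> ACC=-1 [depth=2]
Event 15 (EXEC): [IRQ1] PC=2: INC 2 -> ACC=1 [depth=2]
Event 16 (EXEC): [IRQ1] PC=3: IRET -> resume IRQ1 at PC=0 (depth now 1) [depth=1]
Event 17 (EXEC): [IRQ1] PC=0: DEC 4 -> ACC=-3 [depth=1]
Event 18 (EXEC): [IRQ1] PC=1: INC 4 -> ACC=1 [depth=1]
Event 19 (EXEC): [IRQ1] PC=2: INC 2 -> ACC=3 [depth=1]
Event 20 (EXEC): [IRQ1] PC=3: IRET -> resume MAIN at PC=0 (depth now 0) [depth=0]
Event 21 (EXEC): [MAIN] PC=0: NOP [depth=0]
Event 22 (EXEC): [MAIN] PC=1: NOP [depth=0]
Event 23 (EXEC): [MAIN] PC=2: INC 5 -> ACC=8 [depth=0]
Event 24 (INT 2): INT 2 arrives: push (MAIN, PC=3), enter IRQ2 at PC=0 (depth now 1) [depth=1]
Event 25 (EXEC): [IRQ2] PC=0: INC 2 -> ACC=10 [depth=1]
Event 26 (EXEC): [IRQ2] PC=1: DEC 2 -> ACC=8 [depth=1]
Event 27 (EXEC): [IRQ2] PC=2: DEC 3 -> ACC=5 [depth=1]
Event 28 (EXEC): [IRQ2] PC=3: IRET -> resume MAIN at PC=3 (depth now 0) [depth=0]
Event 29 (EXEC): [MAIN] PC=3: DEC 2 -> ACC=3 [depth=0]
Event 30 (EXEC): [MAIN] PC=4: NOP [depth=0]
Event 31 (EXEC): [MAIN] PC=5: NOP [depth=0]
Event 32 (EXEC): [MAIN] PC=6: HALT [depth=0]
Max depth observed: 2

Answer: 2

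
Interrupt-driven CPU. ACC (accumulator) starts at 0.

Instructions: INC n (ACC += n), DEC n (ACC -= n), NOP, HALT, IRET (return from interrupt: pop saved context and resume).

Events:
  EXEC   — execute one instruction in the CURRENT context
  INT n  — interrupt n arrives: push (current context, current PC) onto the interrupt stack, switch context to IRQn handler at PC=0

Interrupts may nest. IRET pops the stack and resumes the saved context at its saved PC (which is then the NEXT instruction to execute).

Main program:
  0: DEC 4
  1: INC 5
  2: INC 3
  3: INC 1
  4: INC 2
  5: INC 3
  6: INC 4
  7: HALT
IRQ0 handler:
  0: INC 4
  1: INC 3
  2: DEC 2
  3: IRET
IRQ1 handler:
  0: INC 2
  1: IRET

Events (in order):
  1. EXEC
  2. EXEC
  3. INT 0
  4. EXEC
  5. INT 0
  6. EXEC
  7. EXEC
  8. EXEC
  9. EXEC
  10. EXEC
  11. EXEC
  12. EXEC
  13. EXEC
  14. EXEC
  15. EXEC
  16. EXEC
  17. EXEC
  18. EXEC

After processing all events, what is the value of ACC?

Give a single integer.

Answer: 24

Derivation:
Event 1 (EXEC): [MAIN] PC=0: DEC 4 -> ACC=-4
Event 2 (EXEC): [MAIN] PC=1: INC 5 -> ACC=1
Event 3 (INT 0): INT 0 arrives: push (MAIN, PC=2), enter IRQ0 at PC=0 (depth now 1)
Event 4 (EXEC): [IRQ0] PC=0: INC 4 -> ACC=5
Event 5 (INT 0): INT 0 arrives: push (IRQ0, PC=1), enter IRQ0 at PC=0 (depth now 2)
Event 6 (EXEC): [IRQ0] PC=0: INC 4 -> ACC=9
Event 7 (EXEC): [IRQ0] PC=1: INC 3 -> ACC=12
Event 8 (EXEC): [IRQ0] PC=2: DEC 2 -> ACC=10
Event 9 (EXEC): [IRQ0] PC=3: IRET -> resume IRQ0 at PC=1 (depth now 1)
Event 10 (EXEC): [IRQ0] PC=1: INC 3 -> ACC=13
Event 11 (EXEC): [IRQ0] PC=2: DEC 2 -> ACC=11
Event 12 (EXEC): [IRQ0] PC=3: IRET -> resume MAIN at PC=2 (depth now 0)
Event 13 (EXEC): [MAIN] PC=2: INC 3 -> ACC=14
Event 14 (EXEC): [MAIN] PC=3: INC 1 -> ACC=15
Event 15 (EXEC): [MAIN] PC=4: INC 2 -> ACC=17
Event 16 (EXEC): [MAIN] PC=5: INC 3 -> ACC=20
Event 17 (EXEC): [MAIN] PC=6: INC 4 -> ACC=24
Event 18 (EXEC): [MAIN] PC=7: HALT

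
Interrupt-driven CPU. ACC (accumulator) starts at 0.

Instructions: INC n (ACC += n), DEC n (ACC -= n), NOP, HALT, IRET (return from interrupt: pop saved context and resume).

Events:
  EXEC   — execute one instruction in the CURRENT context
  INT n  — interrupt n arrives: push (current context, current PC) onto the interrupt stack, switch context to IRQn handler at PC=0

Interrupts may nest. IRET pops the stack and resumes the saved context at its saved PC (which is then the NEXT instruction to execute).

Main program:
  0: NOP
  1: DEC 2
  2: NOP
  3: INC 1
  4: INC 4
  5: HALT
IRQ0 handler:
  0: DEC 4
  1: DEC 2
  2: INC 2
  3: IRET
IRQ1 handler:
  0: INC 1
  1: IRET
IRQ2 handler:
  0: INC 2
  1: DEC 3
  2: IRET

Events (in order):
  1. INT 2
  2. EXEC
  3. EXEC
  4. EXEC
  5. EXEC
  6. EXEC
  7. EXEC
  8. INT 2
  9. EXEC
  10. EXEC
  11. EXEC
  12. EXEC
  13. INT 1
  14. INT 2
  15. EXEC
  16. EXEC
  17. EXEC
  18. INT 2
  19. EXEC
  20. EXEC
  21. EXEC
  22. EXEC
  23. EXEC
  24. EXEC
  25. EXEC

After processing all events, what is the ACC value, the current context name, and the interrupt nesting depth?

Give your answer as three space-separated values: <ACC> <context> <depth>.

Answer: 0 MAIN 0

Derivation:
Event 1 (INT 2): INT 2 arrives: push (MAIN, PC=0), enter IRQ2 at PC=0 (depth now 1)
Event 2 (EXEC): [IRQ2] PC=0: INC 2 -> ACC=2
Event 3 (EXEC): [IRQ2] PC=1: DEC 3 -> ACC=-1
Event 4 (EXEC): [IRQ2] PC=2: IRET -> resume MAIN at PC=0 (depth now 0)
Event 5 (EXEC): [MAIN] PC=0: NOP
Event 6 (EXEC): [MAIN] PC=1: DEC 2 -> ACC=-3
Event 7 (EXEC): [MAIN] PC=2: NOP
Event 8 (INT 2): INT 2 arrives: push (MAIN, PC=3), enter IRQ2 at PC=0 (depth now 1)
Event 9 (EXEC): [IRQ2] PC=0: INC 2 -> ACC=-1
Event 10 (EXEC): [IRQ2] PC=1: DEC 3 -> ACC=-4
Event 11 (EXEC): [IRQ2] PC=2: IRET -> resume MAIN at PC=3 (depth now 0)
Event 12 (EXEC): [MAIN] PC=3: INC 1 -> ACC=-3
Event 13 (INT 1): INT 1 arrives: push (MAIN, PC=4), enter IRQ1 at PC=0 (depth now 1)
Event 14 (INT 2): INT 2 arrives: push (IRQ1, PC=0), enter IRQ2 at PC=0 (depth now 2)
Event 15 (EXEC): [IRQ2] PC=0: INC 2 -> ACC=-1
Event 16 (EXEC): [IRQ2] PC=1: DEC 3 -> ACC=-4
Event 17 (EXEC): [IRQ2] PC=2: IRET -> resume IRQ1 at PC=0 (depth now 1)
Event 18 (INT 2): INT 2 arrives: push (IRQ1, PC=0), enter IRQ2 at PC=0 (depth now 2)
Event 19 (EXEC): [IRQ2] PC=0: INC 2 -> ACC=-2
Event 20 (EXEC): [IRQ2] PC=1: DEC 3 -> ACC=-5
Event 21 (EXEC): [IRQ2] PC=2: IRET -> resume IRQ1 at PC=0 (depth now 1)
Event 22 (EXEC): [IRQ1] PC=0: INC 1 -> ACC=-4
Event 23 (EXEC): [IRQ1] PC=1: IRET -> resume MAIN at PC=4 (depth now 0)
Event 24 (EXEC): [MAIN] PC=4: INC 4 -> ACC=0
Event 25 (EXEC): [MAIN] PC=5: HALT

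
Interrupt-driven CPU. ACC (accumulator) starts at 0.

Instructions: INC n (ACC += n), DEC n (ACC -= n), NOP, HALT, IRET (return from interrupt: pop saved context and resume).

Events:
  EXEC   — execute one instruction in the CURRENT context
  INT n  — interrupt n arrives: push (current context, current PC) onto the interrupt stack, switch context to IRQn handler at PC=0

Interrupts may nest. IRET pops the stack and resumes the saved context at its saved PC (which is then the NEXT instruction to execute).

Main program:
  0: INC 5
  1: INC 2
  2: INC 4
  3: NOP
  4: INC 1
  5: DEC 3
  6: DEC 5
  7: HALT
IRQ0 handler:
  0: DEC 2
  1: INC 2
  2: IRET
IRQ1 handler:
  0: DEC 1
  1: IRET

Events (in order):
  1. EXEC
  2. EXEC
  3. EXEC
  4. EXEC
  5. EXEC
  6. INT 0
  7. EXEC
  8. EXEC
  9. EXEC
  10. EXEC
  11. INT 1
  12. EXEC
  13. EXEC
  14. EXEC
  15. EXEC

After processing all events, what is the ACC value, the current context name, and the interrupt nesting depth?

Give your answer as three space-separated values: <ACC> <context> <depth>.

Event 1 (EXEC): [MAIN] PC=0: INC 5 -> ACC=5
Event 2 (EXEC): [MAIN] PC=1: INC 2 -> ACC=7
Event 3 (EXEC): [MAIN] PC=2: INC 4 -> ACC=11
Event 4 (EXEC): [MAIN] PC=3: NOP
Event 5 (EXEC): [MAIN] PC=4: INC 1 -> ACC=12
Event 6 (INT 0): INT 0 arrives: push (MAIN, PC=5), enter IRQ0 at PC=0 (depth now 1)
Event 7 (EXEC): [IRQ0] PC=0: DEC 2 -> ACC=10
Event 8 (EXEC): [IRQ0] PC=1: INC 2 -> ACC=12
Event 9 (EXEC): [IRQ0] PC=2: IRET -> resume MAIN at PC=5 (depth now 0)
Event 10 (EXEC): [MAIN] PC=5: DEC 3 -> ACC=9
Event 11 (INT 1): INT 1 arrives: push (MAIN, PC=6), enter IRQ1 at PC=0 (depth now 1)
Event 12 (EXEC): [IRQ1] PC=0: DEC 1 -> ACC=8
Event 13 (EXEC): [IRQ1] PC=1: IRET -> resume MAIN at PC=6 (depth now 0)
Event 14 (EXEC): [MAIN] PC=6: DEC 5 -> ACC=3
Event 15 (EXEC): [MAIN] PC=7: HALT

Answer: 3 MAIN 0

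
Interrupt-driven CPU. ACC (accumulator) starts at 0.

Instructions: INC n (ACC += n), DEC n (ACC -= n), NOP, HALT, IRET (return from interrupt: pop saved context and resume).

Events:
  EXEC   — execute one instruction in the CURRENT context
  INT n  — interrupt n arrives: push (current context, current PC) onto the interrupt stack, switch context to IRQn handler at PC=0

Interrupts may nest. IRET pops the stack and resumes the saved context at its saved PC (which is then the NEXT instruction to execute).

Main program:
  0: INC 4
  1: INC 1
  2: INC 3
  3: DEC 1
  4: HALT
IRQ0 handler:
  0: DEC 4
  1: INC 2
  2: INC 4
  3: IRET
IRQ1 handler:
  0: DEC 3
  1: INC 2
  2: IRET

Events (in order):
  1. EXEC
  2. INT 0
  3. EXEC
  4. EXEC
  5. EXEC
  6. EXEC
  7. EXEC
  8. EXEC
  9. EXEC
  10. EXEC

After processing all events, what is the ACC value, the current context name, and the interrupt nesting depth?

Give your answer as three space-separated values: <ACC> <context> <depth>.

Event 1 (EXEC): [MAIN] PC=0: INC 4 -> ACC=4
Event 2 (INT 0): INT 0 arrives: push (MAIN, PC=1), enter IRQ0 at PC=0 (depth now 1)
Event 3 (EXEC): [IRQ0] PC=0: DEC 4 -> ACC=0
Event 4 (EXEC): [IRQ0] PC=1: INC 2 -> ACC=2
Event 5 (EXEC): [IRQ0] PC=2: INC 4 -> ACC=6
Event 6 (EXEC): [IRQ0] PC=3: IRET -> resume MAIN at PC=1 (depth now 0)
Event 7 (EXEC): [MAIN] PC=1: INC 1 -> ACC=7
Event 8 (EXEC): [MAIN] PC=2: INC 3 -> ACC=10
Event 9 (EXEC): [MAIN] PC=3: DEC 1 -> ACC=9
Event 10 (EXEC): [MAIN] PC=4: HALT

Answer: 9 MAIN 0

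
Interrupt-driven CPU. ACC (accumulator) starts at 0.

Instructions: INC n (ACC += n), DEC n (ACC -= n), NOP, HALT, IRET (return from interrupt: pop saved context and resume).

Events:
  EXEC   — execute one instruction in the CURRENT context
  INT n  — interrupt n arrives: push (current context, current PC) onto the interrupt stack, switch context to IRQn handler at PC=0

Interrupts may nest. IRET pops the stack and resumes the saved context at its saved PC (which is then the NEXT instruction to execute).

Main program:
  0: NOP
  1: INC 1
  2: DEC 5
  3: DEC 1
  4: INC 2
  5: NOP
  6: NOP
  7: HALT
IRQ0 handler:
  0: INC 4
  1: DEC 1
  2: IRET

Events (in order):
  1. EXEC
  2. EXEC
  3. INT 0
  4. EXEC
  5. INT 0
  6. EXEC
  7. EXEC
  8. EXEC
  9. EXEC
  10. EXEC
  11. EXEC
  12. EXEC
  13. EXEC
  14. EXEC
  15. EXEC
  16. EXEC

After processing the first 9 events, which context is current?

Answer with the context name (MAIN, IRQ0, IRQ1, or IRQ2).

Event 1 (EXEC): [MAIN] PC=0: NOP
Event 2 (EXEC): [MAIN] PC=1: INC 1 -> ACC=1
Event 3 (INT 0): INT 0 arrives: push (MAIN, PC=2), enter IRQ0 at PC=0 (depth now 1)
Event 4 (EXEC): [IRQ0] PC=0: INC 4 -> ACC=5
Event 5 (INT 0): INT 0 arrives: push (IRQ0, PC=1), enter IRQ0 at PC=0 (depth now 2)
Event 6 (EXEC): [IRQ0] PC=0: INC 4 -> ACC=9
Event 7 (EXEC): [IRQ0] PC=1: DEC 1 -> ACC=8
Event 8 (EXEC): [IRQ0] PC=2: IRET -> resume IRQ0 at PC=1 (depth now 1)
Event 9 (EXEC): [IRQ0] PC=1: DEC 1 -> ACC=7

Answer: IRQ0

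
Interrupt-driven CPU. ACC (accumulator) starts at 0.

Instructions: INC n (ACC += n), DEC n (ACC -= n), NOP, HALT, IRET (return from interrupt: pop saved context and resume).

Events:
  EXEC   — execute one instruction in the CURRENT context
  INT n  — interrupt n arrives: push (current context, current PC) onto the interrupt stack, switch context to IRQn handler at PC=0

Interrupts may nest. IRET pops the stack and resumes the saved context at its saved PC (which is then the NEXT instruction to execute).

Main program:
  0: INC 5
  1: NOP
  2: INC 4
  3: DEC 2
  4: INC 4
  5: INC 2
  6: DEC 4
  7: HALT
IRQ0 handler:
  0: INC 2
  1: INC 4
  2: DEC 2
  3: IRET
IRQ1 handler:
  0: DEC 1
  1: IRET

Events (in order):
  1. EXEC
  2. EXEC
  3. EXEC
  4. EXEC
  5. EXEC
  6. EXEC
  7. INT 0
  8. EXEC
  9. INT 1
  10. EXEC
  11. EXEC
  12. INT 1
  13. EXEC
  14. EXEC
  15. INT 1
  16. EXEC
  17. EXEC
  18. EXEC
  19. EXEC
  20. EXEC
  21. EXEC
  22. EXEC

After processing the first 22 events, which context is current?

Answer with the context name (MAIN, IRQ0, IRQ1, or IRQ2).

Event 1 (EXEC): [MAIN] PC=0: INC 5 -> ACC=5
Event 2 (EXEC): [MAIN] PC=1: NOP
Event 3 (EXEC): [MAIN] PC=2: INC 4 -> ACC=9
Event 4 (EXEC): [MAIN] PC=3: DEC 2 -> ACC=7
Event 5 (EXEC): [MAIN] PC=4: INC 4 -> ACC=11
Event 6 (EXEC): [MAIN] PC=5: INC 2 -> ACC=13
Event 7 (INT 0): INT 0 arrives: push (MAIN, PC=6), enter IRQ0 at PC=0 (depth now 1)
Event 8 (EXEC): [IRQ0] PC=0: INC 2 -> ACC=15
Event 9 (INT 1): INT 1 arrives: push (IRQ0, PC=1), enter IRQ1 at PC=0 (depth now 2)
Event 10 (EXEC): [IRQ1] PC=0: DEC 1 -> ACC=14
Event 11 (EXEC): [IRQ1] PC=1: IRET -> resume IRQ0 at PC=1 (depth now 1)
Event 12 (INT 1): INT 1 arrives: push (IRQ0, PC=1), enter IRQ1 at PC=0 (depth now 2)
Event 13 (EXEC): [IRQ1] PC=0: DEC 1 -> ACC=13
Event 14 (EXEC): [IRQ1] PC=1: IRET -> resume IRQ0 at PC=1 (depth now 1)
Event 15 (INT 1): INT 1 arrives: push (IRQ0, PC=1), enter IRQ1 at PC=0 (depth now 2)
Event 16 (EXEC): [IRQ1] PC=0: DEC 1 -> ACC=12
Event 17 (EXEC): [IRQ1] PC=1: IRET -> resume IRQ0 at PC=1 (depth now 1)
Event 18 (EXEC): [IRQ0] PC=1: INC 4 -> ACC=16
Event 19 (EXEC): [IRQ0] PC=2: DEC 2 -> ACC=14
Event 20 (EXEC): [IRQ0] PC=3: IRET -> resume MAIN at PC=6 (depth now 0)
Event 21 (EXEC): [MAIN] PC=6: DEC 4 -> ACC=10
Event 22 (EXEC): [MAIN] PC=7: HALT

Answer: MAIN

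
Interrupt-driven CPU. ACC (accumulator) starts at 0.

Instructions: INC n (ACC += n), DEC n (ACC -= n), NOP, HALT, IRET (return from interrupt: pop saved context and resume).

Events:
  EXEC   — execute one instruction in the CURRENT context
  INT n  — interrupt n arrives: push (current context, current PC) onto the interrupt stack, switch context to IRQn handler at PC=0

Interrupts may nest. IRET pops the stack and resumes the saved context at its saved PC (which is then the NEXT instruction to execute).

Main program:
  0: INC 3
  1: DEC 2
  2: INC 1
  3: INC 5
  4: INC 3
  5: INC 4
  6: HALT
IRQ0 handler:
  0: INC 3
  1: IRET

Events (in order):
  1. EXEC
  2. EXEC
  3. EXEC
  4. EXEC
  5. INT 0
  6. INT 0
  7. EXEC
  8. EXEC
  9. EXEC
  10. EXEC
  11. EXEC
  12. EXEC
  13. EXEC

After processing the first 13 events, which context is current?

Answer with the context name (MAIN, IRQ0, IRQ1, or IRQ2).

Answer: MAIN

Derivation:
Event 1 (EXEC): [MAIN] PC=0: INC 3 -> ACC=3
Event 2 (EXEC): [MAIN] PC=1: DEC 2 -> ACC=1
Event 3 (EXEC): [MAIN] PC=2: INC 1 -> ACC=2
Event 4 (EXEC): [MAIN] PC=3: INC 5 -> ACC=7
Event 5 (INT 0): INT 0 arrives: push (MAIN, PC=4), enter IRQ0 at PC=0 (depth now 1)
Event 6 (INT 0): INT 0 arrives: push (IRQ0, PC=0), enter IRQ0 at PC=0 (depth now 2)
Event 7 (EXEC): [IRQ0] PC=0: INC 3 -> ACC=10
Event 8 (EXEC): [IRQ0] PC=1: IRET -> resume IRQ0 at PC=0 (depth now 1)
Event 9 (EXEC): [IRQ0] PC=0: INC 3 -> ACC=13
Event 10 (EXEC): [IRQ0] PC=1: IRET -> resume MAIN at PC=4 (depth now 0)
Event 11 (EXEC): [MAIN] PC=4: INC 3 -> ACC=16
Event 12 (EXEC): [MAIN] PC=5: INC 4 -> ACC=20
Event 13 (EXEC): [MAIN] PC=6: HALT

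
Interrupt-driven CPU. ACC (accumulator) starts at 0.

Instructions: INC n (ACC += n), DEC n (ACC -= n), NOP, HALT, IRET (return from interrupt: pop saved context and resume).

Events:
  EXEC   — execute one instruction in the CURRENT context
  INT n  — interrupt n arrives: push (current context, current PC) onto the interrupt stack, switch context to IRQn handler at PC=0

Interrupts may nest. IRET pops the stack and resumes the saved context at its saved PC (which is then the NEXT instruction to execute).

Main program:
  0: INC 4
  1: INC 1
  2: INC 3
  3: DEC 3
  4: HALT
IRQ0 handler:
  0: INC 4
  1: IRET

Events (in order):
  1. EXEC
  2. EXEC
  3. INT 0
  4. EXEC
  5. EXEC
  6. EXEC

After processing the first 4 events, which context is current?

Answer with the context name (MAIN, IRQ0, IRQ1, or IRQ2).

Answer: IRQ0

Derivation:
Event 1 (EXEC): [MAIN] PC=0: INC 4 -> ACC=4
Event 2 (EXEC): [MAIN] PC=1: INC 1 -> ACC=5
Event 3 (INT 0): INT 0 arrives: push (MAIN, PC=2), enter IRQ0 at PC=0 (depth now 1)
Event 4 (EXEC): [IRQ0] PC=0: INC 4 -> ACC=9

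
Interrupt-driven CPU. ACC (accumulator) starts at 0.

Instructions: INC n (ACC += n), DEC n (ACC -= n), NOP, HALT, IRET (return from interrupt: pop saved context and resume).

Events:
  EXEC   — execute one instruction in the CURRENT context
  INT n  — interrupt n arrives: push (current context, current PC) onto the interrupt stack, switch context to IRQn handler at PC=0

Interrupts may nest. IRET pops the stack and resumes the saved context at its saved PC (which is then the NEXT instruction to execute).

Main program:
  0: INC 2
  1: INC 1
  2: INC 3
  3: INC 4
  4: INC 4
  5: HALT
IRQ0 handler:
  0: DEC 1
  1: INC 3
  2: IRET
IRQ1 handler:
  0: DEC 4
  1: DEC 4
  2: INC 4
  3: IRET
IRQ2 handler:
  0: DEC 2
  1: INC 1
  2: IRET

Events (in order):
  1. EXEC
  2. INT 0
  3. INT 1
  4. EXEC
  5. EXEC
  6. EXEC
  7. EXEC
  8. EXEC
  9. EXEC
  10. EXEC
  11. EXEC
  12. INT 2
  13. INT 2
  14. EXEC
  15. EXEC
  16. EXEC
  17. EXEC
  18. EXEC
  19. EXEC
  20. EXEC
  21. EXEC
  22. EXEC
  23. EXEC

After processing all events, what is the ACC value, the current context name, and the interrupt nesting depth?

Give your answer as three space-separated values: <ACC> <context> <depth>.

Event 1 (EXEC): [MAIN] PC=0: INC 2 -> ACC=2
Event 2 (INT 0): INT 0 arrives: push (MAIN, PC=1), enter IRQ0 at PC=0 (depth now 1)
Event 3 (INT 1): INT 1 arrives: push (IRQ0, PC=0), enter IRQ1 at PC=0 (depth now 2)
Event 4 (EXEC): [IRQ1] PC=0: DEC 4 -> ACC=-2
Event 5 (EXEC): [IRQ1] PC=1: DEC 4 -> ACC=-6
Event 6 (EXEC): [IRQ1] PC=2: INC 4 -> ACC=-2
Event 7 (EXEC): [IRQ1] PC=3: IRET -> resume IRQ0 at PC=0 (depth now 1)
Event 8 (EXEC): [IRQ0] PC=0: DEC 1 -> ACC=-3
Event 9 (EXEC): [IRQ0] PC=1: INC 3 -> ACC=0
Event 10 (EXEC): [IRQ0] PC=2: IRET -> resume MAIN at PC=1 (depth now 0)
Event 11 (EXEC): [MAIN] PC=1: INC 1 -> ACC=1
Event 12 (INT 2): INT 2 arrives: push (MAIN, PC=2), enter IRQ2 at PC=0 (depth now 1)
Event 13 (INT 2): INT 2 arrives: push (IRQ2, PC=0), enter IRQ2 at PC=0 (depth now 2)
Event 14 (EXEC): [IRQ2] PC=0: DEC 2 -> ACC=-1
Event 15 (EXEC): [IRQ2] PC=1: INC 1 -> ACC=0
Event 16 (EXEC): [IRQ2] PC=2: IRET -> resume IRQ2 at PC=0 (depth now 1)
Event 17 (EXEC): [IRQ2] PC=0: DEC 2 -> ACC=-2
Event 18 (EXEC): [IRQ2] PC=1: INC 1 -> ACC=-1
Event 19 (EXEC): [IRQ2] PC=2: IRET -> resume MAIN at PC=2 (depth now 0)
Event 20 (EXEC): [MAIN] PC=2: INC 3 -> ACC=2
Event 21 (EXEC): [MAIN] PC=3: INC 4 -> ACC=6
Event 22 (EXEC): [MAIN] PC=4: INC 4 -> ACC=10
Event 23 (EXEC): [MAIN] PC=5: HALT

Answer: 10 MAIN 0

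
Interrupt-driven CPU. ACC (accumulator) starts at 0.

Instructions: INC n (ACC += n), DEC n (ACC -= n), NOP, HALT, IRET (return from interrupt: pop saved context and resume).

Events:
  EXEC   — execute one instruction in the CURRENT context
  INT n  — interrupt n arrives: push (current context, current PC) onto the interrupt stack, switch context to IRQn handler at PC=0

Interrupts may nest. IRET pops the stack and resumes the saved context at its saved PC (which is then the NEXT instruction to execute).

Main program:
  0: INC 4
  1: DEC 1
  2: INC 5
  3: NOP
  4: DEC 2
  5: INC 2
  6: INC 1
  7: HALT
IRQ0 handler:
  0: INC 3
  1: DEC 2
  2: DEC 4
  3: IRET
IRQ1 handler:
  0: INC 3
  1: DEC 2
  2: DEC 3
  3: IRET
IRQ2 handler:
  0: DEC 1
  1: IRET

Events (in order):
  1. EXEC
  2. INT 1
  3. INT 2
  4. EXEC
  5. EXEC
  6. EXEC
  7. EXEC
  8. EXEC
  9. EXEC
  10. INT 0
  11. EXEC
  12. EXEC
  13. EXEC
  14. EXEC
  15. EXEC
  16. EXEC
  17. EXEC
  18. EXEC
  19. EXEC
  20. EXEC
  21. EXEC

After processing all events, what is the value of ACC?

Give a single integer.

Answer: 3

Derivation:
Event 1 (EXEC): [MAIN] PC=0: INC 4 -> ACC=4
Event 2 (INT 1): INT 1 arrives: push (MAIN, PC=1), enter IRQ1 at PC=0 (depth now 1)
Event 3 (INT 2): INT 2 arrives: push (IRQ1, PC=0), enter IRQ2 at PC=0 (depth now 2)
Event 4 (EXEC): [IRQ2] PC=0: DEC 1 -> ACC=3
Event 5 (EXEC): [IRQ2] PC=1: IRET -> resume IRQ1 at PC=0 (depth now 1)
Event 6 (EXEC): [IRQ1] PC=0: INC 3 -> ACC=6
Event 7 (EXEC): [IRQ1] PC=1: DEC 2 -> ACC=4
Event 8 (EXEC): [IRQ1] PC=2: DEC 3 -> ACC=1
Event 9 (EXEC): [IRQ1] PC=3: IRET -> resume MAIN at PC=1 (depth now 0)
Event 10 (INT 0): INT 0 arrives: push (MAIN, PC=1), enter IRQ0 at PC=0 (depth now 1)
Event 11 (EXEC): [IRQ0] PC=0: INC 3 -> ACC=4
Event 12 (EXEC): [IRQ0] PC=1: DEC 2 -> ACC=2
Event 13 (EXEC): [IRQ0] PC=2: DEC 4 -> ACC=-2
Event 14 (EXEC): [IRQ0] PC=3: IRET -> resume MAIN at PC=1 (depth now 0)
Event 15 (EXEC): [MAIN] PC=1: DEC 1 -> ACC=-3
Event 16 (EXEC): [MAIN] PC=2: INC 5 -> ACC=2
Event 17 (EXEC): [MAIN] PC=3: NOP
Event 18 (EXEC): [MAIN] PC=4: DEC 2 -> ACC=0
Event 19 (EXEC): [MAIN] PC=5: INC 2 -> ACC=2
Event 20 (EXEC): [MAIN] PC=6: INC 1 -> ACC=3
Event 21 (EXEC): [MAIN] PC=7: HALT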